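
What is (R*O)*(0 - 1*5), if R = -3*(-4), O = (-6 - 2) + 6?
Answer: 120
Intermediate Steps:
O = -2 (O = -8 + 6 = -2)
R = 12
(R*O)*(0 - 1*5) = (12*(-2))*(0 - 1*5) = -24*(0 - 5) = -24*(-5) = 120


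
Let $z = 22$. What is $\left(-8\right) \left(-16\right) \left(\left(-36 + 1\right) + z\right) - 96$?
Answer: $-1760$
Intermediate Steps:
$\left(-8\right) \left(-16\right) \left(\left(-36 + 1\right) + z\right) - 96 = \left(-8\right) \left(-16\right) \left(\left(-36 + 1\right) + 22\right) - 96 = 128 \left(-35 + 22\right) - 96 = 128 \left(-13\right) - 96 = -1664 - 96 = -1760$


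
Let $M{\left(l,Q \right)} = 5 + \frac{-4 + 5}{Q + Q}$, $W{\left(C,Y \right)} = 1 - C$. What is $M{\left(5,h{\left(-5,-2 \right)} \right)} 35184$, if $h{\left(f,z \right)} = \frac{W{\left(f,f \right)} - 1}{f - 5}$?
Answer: $140736$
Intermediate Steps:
$h{\left(f,z \right)} = - \frac{f}{-5 + f}$ ($h{\left(f,z \right)} = \frac{\left(1 - f\right) - 1}{f - 5} = \frac{\left(-1\right) f}{-5 + f} = - \frac{f}{-5 + f}$)
$M{\left(l,Q \right)} = 5 + \frac{1}{2 Q}$ ($M{\left(l,Q \right)} = 5 + 1 \frac{1}{2 Q} = 5 + \frac{1}{2 Q}$)
$M{\left(5,h{\left(-5,-2 \right)} \right)} 35184 = \left(5 + \frac{1}{2 \left(\left(-1\right) \left(-5\right) \frac{1}{-5 - 5}\right)}\right) 35184 = \left(5 + \frac{1}{2 \left(\left(-1\right) \left(-5\right) \frac{1}{-10}\right)}\right) 35184 = \left(5 + \frac{1}{2 \left(\left(-1\right) \left(-5\right) \left(- \frac{1}{10}\right)\right)}\right) 35184 = \left(5 + \frac{1}{2 \left(- \frac{1}{2}\right)}\right) 35184 = \left(5 + \frac{1}{2} \left(-2\right)\right) 35184 = \left(5 - 1\right) 35184 = 4 \cdot 35184 = 140736$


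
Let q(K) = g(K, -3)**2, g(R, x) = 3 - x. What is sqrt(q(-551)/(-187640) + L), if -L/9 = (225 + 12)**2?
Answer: 3*I*sqrt(123602586275810)/46910 ≈ 711.0*I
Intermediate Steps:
q(K) = 36 (q(K) = (3 - 1*(-3))**2 = (3 + 3)**2 = 6**2 = 36)
L = -505521 (L = -9*(225 + 12)**2 = -9*237**2 = -9*56169 = -505521)
sqrt(q(-551)/(-187640) + L) = sqrt(36/(-187640) - 505521) = sqrt(36*(-1/187640) - 505521) = sqrt(-9/46910 - 505521) = sqrt(-23713990119/46910) = 3*I*sqrt(123602586275810)/46910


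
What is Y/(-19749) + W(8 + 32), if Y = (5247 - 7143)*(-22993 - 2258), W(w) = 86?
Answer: -15392494/6583 ≈ -2338.2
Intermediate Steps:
Y = 47875896 (Y = -1896*(-25251) = 47875896)
Y/(-19749) + W(8 + 32) = 47875896/(-19749) + 86 = 47875896*(-1/19749) + 86 = -15958632/6583 + 86 = -15392494/6583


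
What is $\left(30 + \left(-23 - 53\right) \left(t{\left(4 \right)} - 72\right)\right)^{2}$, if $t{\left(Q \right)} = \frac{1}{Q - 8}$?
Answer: $30481441$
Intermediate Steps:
$t{\left(Q \right)} = \frac{1}{-8 + Q}$
$\left(30 + \left(-23 - 53\right) \left(t{\left(4 \right)} - 72\right)\right)^{2} = \left(30 + \left(-23 - 53\right) \left(\frac{1}{-8 + 4} - 72\right)\right)^{2} = \left(30 - 76 \left(\frac{1}{-4} - 72\right)\right)^{2} = \left(30 - 76 \left(- \frac{1}{4} - 72\right)\right)^{2} = \left(30 - -5491\right)^{2} = \left(30 + 5491\right)^{2} = 5521^{2} = 30481441$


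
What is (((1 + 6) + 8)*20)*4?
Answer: 1200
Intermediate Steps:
(((1 + 6) + 8)*20)*4 = ((7 + 8)*20)*4 = (15*20)*4 = 300*4 = 1200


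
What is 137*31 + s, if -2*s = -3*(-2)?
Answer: 4244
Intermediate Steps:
s = -3 (s = -(-3)*(-2)/2 = -½*6 = -3)
137*31 + s = 137*31 - 3 = 4247 - 3 = 4244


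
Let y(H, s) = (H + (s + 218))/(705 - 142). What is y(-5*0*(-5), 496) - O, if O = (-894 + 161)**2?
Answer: -302492993/563 ≈ -5.3729e+5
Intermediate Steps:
y(H, s) = 218/563 + H/563 + s/563 (y(H, s) = (H + (218 + s))/563 = (218 + H + s)*(1/563) = 218/563 + H/563 + s/563)
O = 537289 (O = (-733)**2 = 537289)
y(-5*0*(-5), 496) - O = (218/563 + (-5*0*(-5))/563 + (1/563)*496) - 1*537289 = (218/563 + (0*(-5))/563 + 496/563) - 537289 = (218/563 + (1/563)*0 + 496/563) - 537289 = (218/563 + 0 + 496/563) - 537289 = 714/563 - 537289 = -302492993/563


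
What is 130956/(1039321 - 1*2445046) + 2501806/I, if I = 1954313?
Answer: 1086974075374/915742213975 ≈ 1.1870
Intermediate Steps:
130956/(1039321 - 1*2445046) + 2501806/I = 130956/(1039321 - 1*2445046) + 2501806/1954313 = 130956/(1039321 - 2445046) + 2501806*(1/1954313) = 130956/(-1405725) + 2501806/1954313 = 130956*(-1/1405725) + 2501806/1954313 = -43652/468575 + 2501806/1954313 = 1086974075374/915742213975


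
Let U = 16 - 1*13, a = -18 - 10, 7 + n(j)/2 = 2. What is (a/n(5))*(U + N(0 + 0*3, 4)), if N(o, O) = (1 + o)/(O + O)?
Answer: 35/4 ≈ 8.7500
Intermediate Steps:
n(j) = -10 (n(j) = -14 + 2*2 = -14 + 4 = -10)
N(o, O) = (1 + o)/(2*O) (N(o, O) = (1 + o)/((2*O)) = (1 + o)*(1/(2*O)) = (1 + o)/(2*O))
a = -28
U = 3 (U = 16 - 13 = 3)
(a/n(5))*(U + N(0 + 0*3, 4)) = (-28/(-10))*(3 + (1/2)*(1 + (0 + 0*3))/4) = (-28*(-1/10))*(3 + (1/2)*(1/4)*(1 + (0 + 0))) = 14*(3 + (1/2)*(1/4)*(1 + 0))/5 = 14*(3 + (1/2)*(1/4)*1)/5 = 14*(3 + 1/8)/5 = (14/5)*(25/8) = 35/4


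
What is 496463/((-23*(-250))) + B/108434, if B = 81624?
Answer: 27151403471/311747750 ≈ 87.094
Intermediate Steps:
496463/((-23*(-250))) + B/108434 = 496463/((-23*(-250))) + 81624/108434 = 496463/5750 + 81624*(1/108434) = 496463*(1/5750) + 40812/54217 = 496463/5750 + 40812/54217 = 27151403471/311747750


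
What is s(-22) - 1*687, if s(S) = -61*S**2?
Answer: -30211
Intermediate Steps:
s(-22) - 1*687 = -61*(-22)**2 - 1*687 = -61*484 - 687 = -29524 - 687 = -30211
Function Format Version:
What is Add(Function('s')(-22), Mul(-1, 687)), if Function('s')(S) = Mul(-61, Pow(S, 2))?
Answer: -30211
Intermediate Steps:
Add(Function('s')(-22), Mul(-1, 687)) = Add(Mul(-61, Pow(-22, 2)), Mul(-1, 687)) = Add(Mul(-61, 484), -687) = Add(-29524, -687) = -30211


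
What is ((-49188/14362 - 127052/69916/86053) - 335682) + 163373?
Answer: -1861161750747177504/10801088499047 ≈ -1.7231e+5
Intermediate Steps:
((-49188/14362 - 127052/69916/86053) - 335682) + 163373 = ((-49188*1/14362 - 127052*1/69916*(1/86053)) - 335682) + 163373 = ((-24594/7181 - 31763/17479*1/86053) - 335682) + 163373 = ((-24594/7181 - 31763/1504120387) - 335682) + 163373 = (-36992564887981/10801088499047 - 335682) + 163373 = -3625767982101983035/10801088499047 + 163373 = -1861161750747177504/10801088499047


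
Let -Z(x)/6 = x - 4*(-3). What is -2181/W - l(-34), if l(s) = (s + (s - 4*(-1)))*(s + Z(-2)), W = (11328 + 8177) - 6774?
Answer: -76591877/12731 ≈ -6016.2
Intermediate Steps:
W = 12731 (W = 19505 - 6774 = 12731)
Z(x) = -72 - 6*x (Z(x) = -6*(x - 4*(-3)) = -6*(x + 12) = -6*(12 + x) = -72 - 6*x)
l(s) = (-60 + s)*(4 + 2*s) (l(s) = (s + (s - 4*(-1)))*(s + (-72 - 6*(-2))) = (s + (s + 4))*(s + (-72 + 12)) = (s + (4 + s))*(s - 60) = (4 + 2*s)*(-60 + s) = (-60 + s)*(4 + 2*s))
-2181/W - l(-34) = -2181/12731 - (-240 - 116*(-34) + 2*(-34)**2) = -2181*1/12731 - (-240 + 3944 + 2*1156) = -2181/12731 - (-240 + 3944 + 2312) = -2181/12731 - 1*6016 = -2181/12731 - 6016 = -76591877/12731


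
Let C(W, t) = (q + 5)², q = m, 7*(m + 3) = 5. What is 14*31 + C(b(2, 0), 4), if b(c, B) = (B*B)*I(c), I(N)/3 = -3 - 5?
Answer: 21627/49 ≈ 441.37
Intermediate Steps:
I(N) = -24 (I(N) = 3*(-3 - 5) = 3*(-8) = -24)
m = -16/7 (m = -3 + (⅐)*5 = -3 + 5/7 = -16/7 ≈ -2.2857)
b(c, B) = -24*B² (b(c, B) = (B*B)*(-24) = B²*(-24) = -24*B²)
q = -16/7 ≈ -2.2857
C(W, t) = 361/49 (C(W, t) = (-16/7 + 5)² = (19/7)² = 361/49)
14*31 + C(b(2, 0), 4) = 14*31 + 361/49 = 434 + 361/49 = 21627/49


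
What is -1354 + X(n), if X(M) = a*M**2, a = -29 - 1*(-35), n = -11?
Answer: -628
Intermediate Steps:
a = 6 (a = -29 + 35 = 6)
X(M) = 6*M**2
-1354 + X(n) = -1354 + 6*(-11)**2 = -1354 + 6*121 = -1354 + 726 = -628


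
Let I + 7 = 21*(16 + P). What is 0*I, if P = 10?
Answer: 0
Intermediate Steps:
I = 539 (I = -7 + 21*(16 + 10) = -7 + 21*26 = -7 + 546 = 539)
0*I = 0*539 = 0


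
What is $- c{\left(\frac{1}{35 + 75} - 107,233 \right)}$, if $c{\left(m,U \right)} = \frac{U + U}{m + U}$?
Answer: $- \frac{51260}{13861} \approx -3.6981$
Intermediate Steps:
$c{\left(m,U \right)} = \frac{2 U}{U + m}$
$- c{\left(\frac{1}{35 + 75} - 107,233 \right)} = - \frac{2 \cdot 233}{233 + \left(\frac{1}{35 + 75} - 107\right)} = - \frac{2 \cdot 233}{233 - \left(107 - \frac{1}{110}\right)} = - \frac{2 \cdot 233}{233 + \left(\frac{1}{110} - 107\right)} = - \frac{2 \cdot 233}{233 - \frac{11769}{110}} = - \frac{2 \cdot 233}{\frac{13861}{110}} = - \frac{2 \cdot 233 \cdot 110}{13861} = \left(-1\right) \frac{51260}{13861} = - \frac{51260}{13861}$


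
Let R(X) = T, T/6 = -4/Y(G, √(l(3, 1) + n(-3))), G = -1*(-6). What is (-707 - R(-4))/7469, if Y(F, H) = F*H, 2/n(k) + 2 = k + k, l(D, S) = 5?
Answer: -101/1067 + 8*√19/141911 ≈ -0.094412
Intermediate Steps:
n(k) = 2/(-2 + 2*k) (n(k) = 2/(-2 + (k + k)) = 2/(-2 + 2*k))
G = 6
T = -8*√19/19 (T = 6*(-4*1/(6*√(5 + 1/(-1 - 3)))) = 6*(-4*1/(6*√(5 + 1/(-4)))) = 6*(-4*1/(6*√(5 - ¼))) = 6*(-4*√19/57) = -8*√19/19 ≈ -1.8353)
R(X) = -8*√19/19
(-707 - R(-4))/7469 = (-707 - (-8)*√19/19)/7469 = (-707 + 8*√19/19)*(1/7469) = -101/1067 + 8*√19/141911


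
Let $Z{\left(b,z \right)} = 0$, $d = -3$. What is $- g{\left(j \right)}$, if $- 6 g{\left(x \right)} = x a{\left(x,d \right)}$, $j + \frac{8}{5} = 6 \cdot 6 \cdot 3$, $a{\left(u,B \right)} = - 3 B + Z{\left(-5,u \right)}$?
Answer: $\frac{798}{5} \approx 159.6$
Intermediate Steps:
$a{\left(u,B \right)} = - 3 B$ ($a{\left(u,B \right)} = - 3 B + 0 = - 3 B$)
$j = \frac{532}{5}$ ($j = - \frac{8}{5} + 6 \cdot 6 \cdot 3 = - \frac{8}{5} + 36 \cdot 3 = - \frac{8}{5} + 108 = \frac{532}{5} \approx 106.4$)
$g{\left(x \right)} = - \frac{3 x}{2}$ ($g{\left(x \right)} = - \frac{x \left(\left(-3\right) \left(-3\right)\right)}{6} = - \frac{x 9}{6} = - \frac{9 x}{6} = - \frac{3 x}{2}$)
$- g{\left(j \right)} = - \frac{\left(-3\right) 532}{2 \cdot 5} = \left(-1\right) \left(- \frac{798}{5}\right) = \frac{798}{5}$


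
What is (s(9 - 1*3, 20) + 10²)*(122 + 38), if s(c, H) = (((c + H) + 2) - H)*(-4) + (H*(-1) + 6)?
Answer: 8640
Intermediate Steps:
s(c, H) = -2 - H - 4*c (s(c, H) = (((H + c) + 2) - H)*(-4) + (-H + 6) = ((2 + H + c) - H)*(-4) + (6 - H) = (2 + c)*(-4) + (6 - H) = (-8 - 4*c) + (6 - H) = -2 - H - 4*c)
(s(9 - 1*3, 20) + 10²)*(122 + 38) = ((-2 - 1*20 - 4*(9 - 1*3)) + 10²)*(122 + 38) = ((-2 - 20 - 4*(9 - 3)) + 100)*160 = ((-2 - 20 - 4*6) + 100)*160 = ((-2 - 20 - 24) + 100)*160 = (-46 + 100)*160 = 54*160 = 8640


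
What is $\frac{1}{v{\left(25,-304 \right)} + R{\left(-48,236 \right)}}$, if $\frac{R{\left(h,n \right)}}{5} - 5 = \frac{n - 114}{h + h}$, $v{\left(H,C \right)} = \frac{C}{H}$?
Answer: $\frac{1200}{7783} \approx 0.15418$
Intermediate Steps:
$R{\left(h,n \right)} = 25 + \frac{5 \left(-114 + n\right)}{2 h}$ ($R{\left(h,n \right)} = 25 + 5 \frac{n - 114}{h + h} = 25 + 5 \frac{-114 + n}{2 h} = 25 + \frac{5 \left(-114 + n\right)}{2 h}$)
$\frac{1}{v{\left(25,-304 \right)} + R{\left(-48,236 \right)}} = \frac{1}{- \frac{304}{25} + \frac{5 \left(-114 + 236 + 10 \left(-48\right)\right)}{2 \left(-48\right)}} = \frac{1}{\left(-304\right) \frac{1}{25} + \frac{5}{2} \left(- \frac{1}{48}\right) \left(-114 + 236 - 480\right)} = \frac{1}{- \frac{304}{25} + \frac{5}{2} \left(- \frac{1}{48}\right) \left(-358\right)} = \frac{1}{- \frac{304}{25} + \frac{895}{48}} = \frac{1}{\frac{7783}{1200}} = \frac{1200}{7783}$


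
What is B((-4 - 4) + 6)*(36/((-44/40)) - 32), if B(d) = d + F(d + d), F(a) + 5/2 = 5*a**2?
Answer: -53756/11 ≈ -4886.9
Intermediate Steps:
F(a) = -5/2 + 5*a**2
B(d) = -5/2 + d + 20*d**2 (B(d) = d + (-5/2 + 5*(d + d)**2) = d + (-5/2 + 5*(2*d)**2) = d + (-5/2 + 5*(4*d**2)) = d + (-5/2 + 20*d**2) = -5/2 + d + 20*d**2)
B((-4 - 4) + 6)*(36/((-44/40)) - 32) = (-5/2 + ((-4 - 4) + 6) + 20*((-4 - 4) + 6)**2)*(36/((-44/40)) - 32) = (-5/2 + (-8 + 6) + 20*(-8 + 6)**2)*(36/((-44*1/40)) - 32) = (-5/2 - 2 + 20*(-2)**2)*(36/(-11/10) - 32) = (-5/2 - 2 + 20*4)*(36*(-10/11) - 32) = (-5/2 - 2 + 80)*(-360/11 - 32) = (151/2)*(-712/11) = -53756/11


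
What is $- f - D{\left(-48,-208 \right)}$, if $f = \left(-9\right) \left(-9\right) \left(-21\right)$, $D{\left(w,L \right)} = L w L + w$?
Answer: $2078421$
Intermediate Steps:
$D{\left(w,L \right)} = w + w L^{2}$ ($D{\left(w,L \right)} = w L^{2} + w = w + w L^{2}$)
$f = -1701$ ($f = 81 \left(-21\right) = -1701$)
$- f - D{\left(-48,-208 \right)} = \left(-1\right) \left(-1701\right) - - 48 \left(1 + \left(-208\right)^{2}\right) = 1701 - - 48 \left(1 + 43264\right) = 1701 - \left(-48\right) 43265 = 1701 - -2076720 = 1701 + 2076720 = 2078421$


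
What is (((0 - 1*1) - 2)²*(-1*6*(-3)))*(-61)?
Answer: -9882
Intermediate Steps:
(((0 - 1*1) - 2)²*(-1*6*(-3)))*(-61) = (((0 - 1) - 2)²*(-6*(-3)))*(-61) = ((-1 - 2)²*18)*(-61) = ((-3)²*18)*(-61) = (9*18)*(-61) = 162*(-61) = -9882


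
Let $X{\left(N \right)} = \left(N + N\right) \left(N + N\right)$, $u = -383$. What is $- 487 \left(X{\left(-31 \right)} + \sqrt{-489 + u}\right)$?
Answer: $-1872028 - 974 i \sqrt{218} \approx -1.872 \cdot 10^{6} - 14381.0 i$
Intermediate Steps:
$X{\left(N \right)} = 4 N^{2}$ ($X{\left(N \right)} = 2 N 2 N = 4 N^{2}$)
$- 487 \left(X{\left(-31 \right)} + \sqrt{-489 + u}\right) = - 487 \left(4 \left(-31\right)^{2} + \sqrt{-489 - 383}\right) = - 487 \left(4 \cdot 961 + \sqrt{-872}\right) = - 487 \left(3844 + 2 i \sqrt{218}\right) = -1872028 - 974 i \sqrt{218}$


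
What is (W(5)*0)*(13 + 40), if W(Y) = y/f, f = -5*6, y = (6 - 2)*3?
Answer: 0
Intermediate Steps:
y = 12 (y = 4*3 = 12)
f = -30
W(Y) = -⅖ (W(Y) = 12/(-30) = 12*(-1/30) = -⅖)
(W(5)*0)*(13 + 40) = (-⅖*0)*(13 + 40) = 0*53 = 0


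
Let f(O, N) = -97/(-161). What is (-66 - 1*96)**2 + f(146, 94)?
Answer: 4225381/161 ≈ 26245.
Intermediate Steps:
f(O, N) = 97/161 (f(O, N) = -97*(-1/161) = 97/161)
(-66 - 1*96)**2 + f(146, 94) = (-66 - 1*96)**2 + 97/161 = (-66 - 96)**2 + 97/161 = (-162)**2 + 97/161 = 26244 + 97/161 = 4225381/161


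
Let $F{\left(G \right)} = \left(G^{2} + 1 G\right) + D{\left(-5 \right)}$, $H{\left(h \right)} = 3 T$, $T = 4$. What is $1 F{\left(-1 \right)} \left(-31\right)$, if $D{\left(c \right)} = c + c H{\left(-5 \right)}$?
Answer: $2015$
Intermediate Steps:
$H{\left(h \right)} = 12$ ($H{\left(h \right)} = 3 \cdot 4 = 12$)
$D{\left(c \right)} = 13 c$ ($D{\left(c \right)} = c + c 12 = c + 12 c = 13 c$)
$F{\left(G \right)} = -65 + G + G^{2}$ ($F{\left(G \right)} = \left(G^{2} + 1 G\right) + 13 \left(-5\right) = \left(G^{2} + G\right) - 65 = \left(G + G^{2}\right) - 65 = -65 + G + G^{2}$)
$1 F{\left(-1 \right)} \left(-31\right) = 1 \left(-65 - 1 + \left(-1\right)^{2}\right) \left(-31\right) = 1 \left(-65 - 1 + 1\right) \left(-31\right) = 1 \left(-65\right) \left(-31\right) = \left(-65\right) \left(-31\right) = 2015$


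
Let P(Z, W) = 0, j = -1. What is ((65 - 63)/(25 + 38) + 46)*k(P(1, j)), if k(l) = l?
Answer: 0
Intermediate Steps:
((65 - 63)/(25 + 38) + 46)*k(P(1, j)) = ((65 - 63)/(25 + 38) + 46)*0 = (2/63 + 46)*0 = (2900/63)*0 = 0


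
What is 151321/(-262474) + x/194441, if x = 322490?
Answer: 55222233699/51035707034 ≈ 1.0820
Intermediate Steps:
151321/(-262474) + x/194441 = 151321/(-262474) + 322490/194441 = 151321*(-1/262474) + 322490*(1/194441) = -151321/262474 + 322490/194441 = 55222233699/51035707034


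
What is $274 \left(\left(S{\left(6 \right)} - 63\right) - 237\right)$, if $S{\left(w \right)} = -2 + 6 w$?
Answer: $-72884$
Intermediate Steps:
$274 \left(\left(S{\left(6 \right)} - 63\right) - 237\right) = 274 \left(\left(\left(-2 + 6 \cdot 6\right) - 63\right) - 237\right) = 274 \left(\left(\left(-2 + 36\right) - 63\right) - 237\right) = 274 \left(\left(34 - 63\right) - 237\right) = 274 \left(-29 - 237\right) = 274 \left(-266\right) = -72884$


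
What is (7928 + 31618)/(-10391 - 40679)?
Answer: -19773/25535 ≈ -0.77435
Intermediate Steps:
(7928 + 31618)/(-10391 - 40679) = 39546/(-51070) = 39546*(-1/51070) = -19773/25535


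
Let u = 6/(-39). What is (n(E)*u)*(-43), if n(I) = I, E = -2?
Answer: -172/13 ≈ -13.231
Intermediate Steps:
u = -2/13 (u = 6*(-1/39) = -2/13 ≈ -0.15385)
(n(E)*u)*(-43) = -2*(-2/13)*(-43) = (4/13)*(-43) = -172/13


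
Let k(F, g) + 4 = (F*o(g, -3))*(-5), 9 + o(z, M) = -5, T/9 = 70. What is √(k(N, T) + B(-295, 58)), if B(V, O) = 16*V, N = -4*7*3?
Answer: 2*I*√2651 ≈ 102.98*I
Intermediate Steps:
T = 630 (T = 9*70 = 630)
o(z, M) = -14 (o(z, M) = -9 - 5 = -14)
N = -84 (N = -28*3 = -84)
k(F, g) = -4 + 70*F (k(F, g) = -4 + (F*(-14))*(-5) = -4 - 14*F*(-5) = -4 + 70*F)
√(k(N, T) + B(-295, 58)) = √((-4 + 70*(-84)) + 16*(-295)) = √((-4 - 5880) - 4720) = √(-5884 - 4720) = √(-10604) = 2*I*√2651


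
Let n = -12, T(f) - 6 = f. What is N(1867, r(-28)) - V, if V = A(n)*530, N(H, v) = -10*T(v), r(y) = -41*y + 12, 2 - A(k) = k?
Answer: -19080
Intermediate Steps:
T(f) = 6 + f
A(k) = 2 - k
r(y) = 12 - 41*y
N(H, v) = -60 - 10*v (N(H, v) = -10*(6 + v) = -60 - 10*v)
V = 7420 (V = (2 - 1*(-12))*530 = (2 + 12)*530 = 14*530 = 7420)
N(1867, r(-28)) - V = (-60 - 10*(12 - 41*(-28))) - 1*7420 = (-60 - 10*(12 + 1148)) - 7420 = (-60 - 10*1160) - 7420 = (-60 - 11600) - 7420 = -11660 - 7420 = -19080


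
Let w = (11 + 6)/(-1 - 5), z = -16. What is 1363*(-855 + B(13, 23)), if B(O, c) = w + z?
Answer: -7146209/6 ≈ -1.1910e+6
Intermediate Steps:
w = -17/6 (w = 17/(-6) = 17*(-1/6) = -17/6 ≈ -2.8333)
B(O, c) = -113/6 (B(O, c) = -17/6 - 16 = -113/6)
1363*(-855 + B(13, 23)) = 1363*(-855 - 113/6) = 1363*(-5243/6) = -7146209/6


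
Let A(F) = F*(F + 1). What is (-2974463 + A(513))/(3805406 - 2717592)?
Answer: -2710781/1087814 ≈ -2.4920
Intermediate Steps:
A(F) = F*(1 + F)
(-2974463 + A(513))/(3805406 - 2717592) = (-2974463 + 513*(1 + 513))/(3805406 - 2717592) = (-2974463 + 513*514)/1087814 = (-2974463 + 263682)*(1/1087814) = -2710781*1/1087814 = -2710781/1087814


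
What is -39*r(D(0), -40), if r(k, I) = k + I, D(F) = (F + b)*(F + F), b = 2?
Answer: 1560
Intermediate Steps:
D(F) = 2*F*(2 + F) (D(F) = (F + 2)*(F + F) = (2 + F)*(2*F) = 2*F*(2 + F))
r(k, I) = I + k
-39*r(D(0), -40) = -39*(-40 + 2*0*(2 + 0)) = -39*(-40 + 2*0*2) = -39*(-40 + 0) = -39*(-40) = 1560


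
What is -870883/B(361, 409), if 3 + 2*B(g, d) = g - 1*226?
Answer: -870883/66 ≈ -13195.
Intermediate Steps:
B(g, d) = -229/2 + g/2 (B(g, d) = -3/2 + (g - 1*226)/2 = -3/2 + (g - 226)/2 = -3/2 + (-226 + g)/2 = -3/2 + (-113 + g/2) = -229/2 + g/2)
-870883/B(361, 409) = -870883/(-229/2 + (½)*361) = -870883/(-229/2 + 361/2) = -870883/66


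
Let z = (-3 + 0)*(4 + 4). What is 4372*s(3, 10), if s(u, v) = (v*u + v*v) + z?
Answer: 463432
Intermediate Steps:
z = -24 (z = -3*8 = -24)
s(u, v) = -24 + v² + u*v (s(u, v) = (v*u + v*v) - 24 = (u*v + v²) - 24 = (v² + u*v) - 24 = -24 + v² + u*v)
4372*s(3, 10) = 4372*(-24 + 10² + 3*10) = 4372*(-24 + 100 + 30) = 4372*106 = 463432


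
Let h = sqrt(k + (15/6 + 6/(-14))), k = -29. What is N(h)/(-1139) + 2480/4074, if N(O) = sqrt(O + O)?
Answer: 1240/2037 - 7**(3/4)*754**(1/4)*sqrt(I)/7973 ≈ 0.60674 - 0.002*I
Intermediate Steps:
h = I*sqrt(5278)/14 (h = sqrt(-29 + (15/6 + 6/(-14))) = sqrt(-29 + (15*(1/6) + 6*(-1/14))) = sqrt(-29 + (5/2 - 3/7)) = sqrt(-29 + 29/14) = sqrt(-377/14) = I*sqrt(5278)/14 ≈ 5.1893*I)
N(O) = sqrt(2)*sqrt(O) (N(O) = sqrt(2*O) = sqrt(2)*sqrt(O))
N(h)/(-1139) + 2480/4074 = (sqrt(2)*sqrt(I*sqrt(5278)/14))/(-1139) + 2480/4074 = (sqrt(2)*(14**(3/4)*377**(1/4)*sqrt(I)/14))*(-1/1139) + 2480*(1/4074) = (7**(3/4)*754**(1/4)*sqrt(I)/7)*(-1/1139) + 1240/2037 = -7**(3/4)*754**(1/4)*sqrt(I)/7973 + 1240/2037 = 1240/2037 - 7**(3/4)*754**(1/4)*sqrt(I)/7973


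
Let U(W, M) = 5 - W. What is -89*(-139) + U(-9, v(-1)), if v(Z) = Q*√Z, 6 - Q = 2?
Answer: 12385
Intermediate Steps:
Q = 4 (Q = 6 - 1*2 = 6 - 2 = 4)
v(Z) = 4*√Z
-89*(-139) + U(-9, v(-1)) = -89*(-139) + (5 - 1*(-9)) = 12371 + (5 + 9) = 12371 + 14 = 12385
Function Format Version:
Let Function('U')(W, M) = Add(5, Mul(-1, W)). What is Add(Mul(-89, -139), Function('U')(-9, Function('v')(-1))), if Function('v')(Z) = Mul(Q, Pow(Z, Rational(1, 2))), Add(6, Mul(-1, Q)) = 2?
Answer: 12385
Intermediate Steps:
Q = 4 (Q = Add(6, Mul(-1, 2)) = Add(6, -2) = 4)
Function('v')(Z) = Mul(4, Pow(Z, Rational(1, 2)))
Add(Mul(-89, -139), Function('U')(-9, Function('v')(-1))) = Add(Mul(-89, -139), Add(5, Mul(-1, -9))) = Add(12371, Add(5, 9)) = Add(12371, 14) = 12385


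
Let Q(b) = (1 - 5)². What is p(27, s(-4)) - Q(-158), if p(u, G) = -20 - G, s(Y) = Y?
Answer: -32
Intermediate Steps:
Q(b) = 16 (Q(b) = (-4)² = 16)
p(27, s(-4)) - Q(-158) = (-20 - 1*(-4)) - 1*16 = (-20 + 4) - 16 = -16 - 16 = -32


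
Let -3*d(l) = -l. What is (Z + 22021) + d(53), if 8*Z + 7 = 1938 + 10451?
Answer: 283037/12 ≈ 23586.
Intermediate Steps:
Z = 6191/4 (Z = -7/8 + (1938 + 10451)/8 = -7/8 + (⅛)*12389 = -7/8 + 12389/8 = 6191/4 ≈ 1547.8)
d(l) = l/3 (d(l) = -(-1)*l/3 = l/3)
(Z + 22021) + d(53) = (6191/4 + 22021) + (⅓)*53 = 94275/4 + 53/3 = 283037/12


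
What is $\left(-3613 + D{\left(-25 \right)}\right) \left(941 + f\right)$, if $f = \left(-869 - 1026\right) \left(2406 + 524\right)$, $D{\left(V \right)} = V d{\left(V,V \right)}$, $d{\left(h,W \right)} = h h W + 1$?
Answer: $-2148323114683$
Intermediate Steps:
$d{\left(h,W \right)} = 1 + W h^{2}$ ($d{\left(h,W \right)} = h^{2} W + 1 = W h^{2} + 1 = 1 + W h^{2}$)
$D{\left(V \right)} = V \left(1 + V^{3}\right)$ ($D{\left(V \right)} = V \left(1 + V V^{2}\right) = V \left(1 + V^{3}\right)$)
$f = -5552350$ ($f = \left(-1895\right) 2930 = -5552350$)
$\left(-3613 + D{\left(-25 \right)}\right) \left(941 + f\right) = \left(-3613 - \left(25 - \left(-25\right)^{4}\right)\right) \left(941 - 5552350\right) = \left(-3613 + \left(-25 + 390625\right)\right) \left(-5551409\right) = \left(-3613 + 390600\right) \left(-5551409\right) = 386987 \left(-5551409\right) = -2148323114683$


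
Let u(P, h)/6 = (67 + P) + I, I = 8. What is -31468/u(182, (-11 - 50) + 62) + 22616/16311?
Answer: -79733446/4191927 ≈ -19.021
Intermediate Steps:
u(P, h) = 450 + 6*P (u(P, h) = 6*((67 + P) + 8) = 6*(75 + P) = 450 + 6*P)
-31468/u(182, (-11 - 50) + 62) + 22616/16311 = -31468/(450 + 6*182) + 22616/16311 = -31468/(450 + 1092) + 22616*(1/16311) = -31468/1542 + 22616/16311 = -31468*1/1542 + 22616/16311 = -15734/771 + 22616/16311 = -79733446/4191927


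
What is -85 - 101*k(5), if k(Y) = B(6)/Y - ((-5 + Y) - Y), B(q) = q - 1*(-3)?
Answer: -3859/5 ≈ -771.80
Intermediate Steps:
B(q) = 3 + q (B(q) = q + 3 = 3 + q)
k(Y) = 5 + 9/Y (k(Y) = (3 + 6)/Y - ((-5 + Y) - Y) = 9/Y - 1*(-5) = 9/Y + 5 = 5 + 9/Y)
-85 - 101*k(5) = -85 - 101*(5 + 9/5) = -85 - 101*34/5 = -85 - 3434/5 = -3859/5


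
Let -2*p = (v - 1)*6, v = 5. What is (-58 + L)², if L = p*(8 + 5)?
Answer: 45796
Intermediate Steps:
p = -12 (p = -(5 - 1)*6/2 = -2*6 = -½*24 = -12)
L = -156 (L = -12*(8 + 5) = -12*13 = -156)
(-58 + L)² = (-58 - 156)² = (-214)² = 45796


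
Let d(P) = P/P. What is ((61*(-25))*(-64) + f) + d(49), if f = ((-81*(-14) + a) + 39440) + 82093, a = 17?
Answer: 220285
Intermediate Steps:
f = 122684 (f = ((-81*(-14) + 17) + 39440) + 82093 = ((1134 + 17) + 39440) + 82093 = (1151 + 39440) + 82093 = 40591 + 82093 = 122684)
d(P) = 1
((61*(-25))*(-64) + f) + d(49) = ((61*(-25))*(-64) + 122684) + 1 = (-1525*(-64) + 122684) + 1 = (97600 + 122684) + 1 = 220284 + 1 = 220285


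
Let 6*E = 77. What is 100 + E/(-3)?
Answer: 1723/18 ≈ 95.722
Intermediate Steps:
E = 77/6 (E = (1/6)*77 = 77/6 ≈ 12.833)
100 + E/(-3) = 100 + (77/6)/(-3) = 100 - 1/3*77/6 = 100 - 77/18 = 1723/18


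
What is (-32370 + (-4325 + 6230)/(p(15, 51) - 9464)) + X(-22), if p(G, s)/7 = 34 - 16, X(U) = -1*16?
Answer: -302422373/9338 ≈ -32386.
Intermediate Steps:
X(U) = -16
p(G, s) = 126 (p(G, s) = 7*(34 - 16) = 7*18 = 126)
(-32370 + (-4325 + 6230)/(p(15, 51) - 9464)) + X(-22) = (-32370 + (-4325 + 6230)/(126 - 9464)) - 16 = (-32370 + 1905/(-9338)) - 16 = (-32370 + 1905*(-1/9338)) - 16 = (-32370 - 1905/9338) - 16 = -302272965/9338 - 16 = -302422373/9338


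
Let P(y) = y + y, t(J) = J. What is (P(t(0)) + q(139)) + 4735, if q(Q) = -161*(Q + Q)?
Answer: -40023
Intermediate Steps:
P(y) = 2*y
q(Q) = -322*Q
(P(t(0)) + q(139)) + 4735 = (2*0 - 322*139) + 4735 = (0 - 44758) + 4735 = -44758 + 4735 = -40023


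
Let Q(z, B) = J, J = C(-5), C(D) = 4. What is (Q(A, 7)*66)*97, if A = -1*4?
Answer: 25608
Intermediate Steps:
A = -4
J = 4
Q(z, B) = 4
(Q(A, 7)*66)*97 = (4*66)*97 = 264*97 = 25608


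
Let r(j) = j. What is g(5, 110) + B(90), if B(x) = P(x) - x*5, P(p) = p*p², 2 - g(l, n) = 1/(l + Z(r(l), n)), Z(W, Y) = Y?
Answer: 83783479/115 ≈ 7.2855e+5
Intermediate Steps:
g(l, n) = 2 - 1/(l + n)
P(p) = p³
B(x) = x³ - 5*x (B(x) = x³ - x*5 = x³ - 5*x)
g(5, 110) + B(90) = (-1 + 2*5 + 2*110)/(5 + 110) + 90*(-5 + 90²) = (-1 + 10 + 220)/115 + 90*(-5 + 8100) = (1/115)*229 + 90*8095 = 229/115 + 728550 = 83783479/115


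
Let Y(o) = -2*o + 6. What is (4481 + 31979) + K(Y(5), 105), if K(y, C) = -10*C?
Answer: 35410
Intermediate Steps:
Y(o) = 6 - 2*o
(4481 + 31979) + K(Y(5), 105) = (4481 + 31979) - 10*105 = 36460 - 1050 = 35410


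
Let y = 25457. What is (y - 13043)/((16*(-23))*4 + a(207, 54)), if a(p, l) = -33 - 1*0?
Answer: -12414/1505 ≈ -8.2485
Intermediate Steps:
a(p, l) = -33 (a(p, l) = -33 + 0 = -33)
(y - 13043)/((16*(-23))*4 + a(207, 54)) = (25457 - 13043)/((16*(-23))*4 - 33) = 12414/(-368*4 - 33) = 12414/(-1472 - 33) = 12414/(-1505) = 12414*(-1/1505) = -12414/1505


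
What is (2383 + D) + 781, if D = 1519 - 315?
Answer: 4368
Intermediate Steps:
D = 1204
(2383 + D) + 781 = (2383 + 1204) + 781 = 3587 + 781 = 4368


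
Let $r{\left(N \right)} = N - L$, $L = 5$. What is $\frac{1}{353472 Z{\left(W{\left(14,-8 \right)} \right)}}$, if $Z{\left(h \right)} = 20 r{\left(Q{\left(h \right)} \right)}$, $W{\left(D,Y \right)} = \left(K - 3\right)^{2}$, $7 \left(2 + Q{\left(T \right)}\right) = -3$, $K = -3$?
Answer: $- \frac{1}{52515840} \approx -1.9042 \cdot 10^{-8}$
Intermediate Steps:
$Q{\left(T \right)} = - \frac{17}{7}$ ($Q{\left(T \right)} = -2 + \frac{1}{7} \left(-3\right) = -2 - \frac{3}{7} = - \frac{17}{7}$)
$r{\left(N \right)} = -5 + N$ ($r{\left(N \right)} = N - 5 = -5 + N$)
$W{\left(D,Y \right)} = 36$ ($W{\left(D,Y \right)} = \left(-3 - 3\right)^{2} = \left(-6\right)^{2} = 36$)
$Z{\left(h \right)} = - \frac{1040}{7}$ ($Z{\left(h \right)} = 20 \left(-5 - \frac{17}{7}\right) = 20 \left(- \frac{52}{7}\right) = - \frac{1040}{7}$)
$\frac{1}{353472 Z{\left(W{\left(14,-8 \right)} \right)}} = \frac{1}{353472 \left(- \frac{1040}{7}\right)} = \frac{1}{353472} \left(- \frac{7}{1040}\right) = - \frac{1}{52515840}$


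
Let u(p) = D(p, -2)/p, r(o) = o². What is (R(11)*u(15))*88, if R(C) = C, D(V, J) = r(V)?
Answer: 14520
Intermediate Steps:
D(V, J) = V²
u(p) = p (u(p) = p²/p = p)
(R(11)*u(15))*88 = (11*15)*88 = 165*88 = 14520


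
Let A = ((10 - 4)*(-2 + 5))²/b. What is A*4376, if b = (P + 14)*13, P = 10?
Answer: 59076/13 ≈ 4544.3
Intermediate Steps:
b = 312 (b = (10 + 14)*13 = 24*13 = 312)
A = 27/26 (A = ((10 - 4)*(-2 + 5))²/312 = (6*3)²*(1/312) = 18²*(1/312) = 324*(1/312) = 27/26 ≈ 1.0385)
A*4376 = (27/26)*4376 = 59076/13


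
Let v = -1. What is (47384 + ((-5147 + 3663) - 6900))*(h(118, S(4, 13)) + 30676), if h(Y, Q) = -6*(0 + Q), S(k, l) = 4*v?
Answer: 1197300000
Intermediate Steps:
S(k, l) = -4 (S(k, l) = 4*(-1) = -4)
h(Y, Q) = -6*Q
(47384 + ((-5147 + 3663) - 6900))*(h(118, S(4, 13)) + 30676) = (47384 + ((-5147 + 3663) - 6900))*(-6*(-4) + 30676) = (47384 + (-1484 - 6900))*(24 + 30676) = (47384 - 8384)*30700 = 39000*30700 = 1197300000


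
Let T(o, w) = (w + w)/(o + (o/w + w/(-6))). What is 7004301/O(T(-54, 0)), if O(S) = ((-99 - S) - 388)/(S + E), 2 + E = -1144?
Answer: 8026928946/487 ≈ 1.6482e+7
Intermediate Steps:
E = -1146 (E = -2 - 1144 = -1146)
T(o, w) = 2*w/(o - w/6 + o/w) (T(o, w) = (2*w)/(o + (o/w + w*(-⅙))) = (2*w)/(o + (o/w - w/6)) = (2*w)/(o + (-w/6 + o/w)) = (2*w)/(o - w/6 + o/w) = 2*w/(o - w/6 + o/w))
O(S) = (-487 - S)/(-1146 + S) (O(S) = ((-99 - S) - 388)/(S - 1146) = (-487 - S)/(-1146 + S))
7004301/O(T(-54, 0)) = 7004301/(((-487 - 12*0²/(-1*0² + 6*(-54) + 6*(-54)*0))/(-1146 + 12*0²/(-1*0² + 6*(-54) + 6*(-54)*0)))) = 7004301/(((-487 - 12*0/(-1*0 - 324 + 0))/(-1146 + 12*0/(-1*0 - 324 + 0)))) = 7004301/(((-487 - 12*0/(0 - 324 + 0))/(-1146 + 12*0/(0 - 324 + 0)))) = 7004301/(((-487 - 12*0/(-324))/(-1146 + 12*0/(-324)))) = 7004301/(((-487 - 12*0*(-1)/324)/(-1146 + 12*0*(-1/324)))) = 7004301/(((-487 - 1*0)/(-1146 + 0))) = 7004301/(((-487 + 0)/(-1146))) = 7004301/((-1/1146*(-487))) = 7004301/(487/1146) = 7004301*(1146/487) = 8026928946/487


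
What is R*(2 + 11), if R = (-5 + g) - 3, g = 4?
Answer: -52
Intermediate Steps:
R = -4 (R = (-5 + 4) - 3 = -1 - 3 = -4)
R*(2 + 11) = -4*(2 + 11) = -4*13 = -52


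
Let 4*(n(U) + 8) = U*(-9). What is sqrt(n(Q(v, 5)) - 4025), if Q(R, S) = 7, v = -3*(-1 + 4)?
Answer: I*sqrt(16195)/2 ≈ 63.63*I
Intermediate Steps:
v = -9 (v = -3*3 = -9)
n(U) = -8 - 9*U/4 (n(U) = -8 + (U*(-9))/4 = -8 + (-9*U)/4 = -8 - 9*U/4)
sqrt(n(Q(v, 5)) - 4025) = sqrt((-8 - 9/4*7) - 4025) = sqrt((-8 - 63/4) - 4025) = sqrt(-95/4 - 4025) = sqrt(-16195/4) = I*sqrt(16195)/2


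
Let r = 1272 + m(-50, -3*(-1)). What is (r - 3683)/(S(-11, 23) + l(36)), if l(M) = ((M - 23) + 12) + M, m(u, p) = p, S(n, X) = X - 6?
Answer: -1204/39 ≈ -30.872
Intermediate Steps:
S(n, X) = -6 + X
r = 1275 (r = 1272 - 3*(-1) = 1272 + 3 = 1275)
l(M) = -11 + 2*M (l(M) = ((-23 + M) + 12) + M = (-11 + M) + M = -11 + 2*M)
(r - 3683)/(S(-11, 23) + l(36)) = (1275 - 3683)/((-6 + 23) + (-11 + 2*36)) = -2408/(17 + (-11 + 72)) = -2408/(17 + 61) = -2408/78 = -2408*1/78 = -1204/39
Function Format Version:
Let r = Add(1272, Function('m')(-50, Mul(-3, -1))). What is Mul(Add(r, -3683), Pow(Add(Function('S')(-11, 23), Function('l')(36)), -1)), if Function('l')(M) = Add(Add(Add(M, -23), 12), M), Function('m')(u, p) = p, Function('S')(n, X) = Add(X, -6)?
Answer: Rational(-1204, 39) ≈ -30.872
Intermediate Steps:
Function('S')(n, X) = Add(-6, X)
r = 1275 (r = Add(1272, Mul(-3, -1)) = Add(1272, 3) = 1275)
Function('l')(M) = Add(-11, Mul(2, M)) (Function('l')(M) = Add(Add(Add(-23, M), 12), M) = Add(Add(-11, M), M) = Add(-11, Mul(2, M)))
Mul(Add(r, -3683), Pow(Add(Function('S')(-11, 23), Function('l')(36)), -1)) = Mul(Add(1275, -3683), Pow(Add(Add(-6, 23), Add(-11, Mul(2, 36))), -1)) = Mul(-2408, Pow(Add(17, Add(-11, 72)), -1)) = Mul(-2408, Pow(Add(17, 61), -1)) = Mul(-2408, Pow(78, -1)) = Mul(-2408, Rational(1, 78)) = Rational(-1204, 39)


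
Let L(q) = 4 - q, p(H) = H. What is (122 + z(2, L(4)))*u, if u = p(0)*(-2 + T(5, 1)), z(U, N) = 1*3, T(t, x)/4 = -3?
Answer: 0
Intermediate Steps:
T(t, x) = -12 (T(t, x) = 4*(-3) = -12)
z(U, N) = 3
u = 0 (u = 0*(-2 - 12) = 0*(-14) = 0)
(122 + z(2, L(4)))*u = (122 + 3)*0 = 125*0 = 0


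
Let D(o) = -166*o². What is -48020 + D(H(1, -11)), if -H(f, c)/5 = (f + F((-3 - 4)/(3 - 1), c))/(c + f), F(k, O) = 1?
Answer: -48186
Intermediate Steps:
H(f, c) = -5*(1 + f)/(c + f) (H(f, c) = -5*(f + 1)/(c + f) = -5*(1 + f)/(c + f))
-48020 + D(H(1, -11)) = -48020 - 166*25*(-1 - 1*1)²/(-11 + 1)² = -48020 - 166*(-1 - 1)²/4 = -48020 - 166*1² = -48020 - 166*1 = -48020 - 166 = -48186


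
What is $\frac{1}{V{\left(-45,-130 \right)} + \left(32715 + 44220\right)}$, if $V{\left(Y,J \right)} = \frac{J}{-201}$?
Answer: $\frac{201}{15464065} \approx 1.2998 \cdot 10^{-5}$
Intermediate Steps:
$V{\left(Y,J \right)} = - \frac{J}{201}$ ($V{\left(Y,J \right)} = J \left(- \frac{1}{201}\right) = - \frac{J}{201}$)
$\frac{1}{V{\left(-45,-130 \right)} + \left(32715 + 44220\right)} = \frac{1}{\left(- \frac{1}{201}\right) \left(-130\right) + \left(32715 + 44220\right)} = \frac{1}{\frac{130}{201} + 76935} = \frac{1}{\frac{15464065}{201}} = \frac{201}{15464065}$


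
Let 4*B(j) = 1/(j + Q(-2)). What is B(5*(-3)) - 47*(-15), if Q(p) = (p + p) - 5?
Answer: 67679/96 ≈ 704.99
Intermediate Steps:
Q(p) = -5 + 2*p (Q(p) = 2*p - 5 = -5 + 2*p)
B(j) = 1/(4*(-9 + j)) (B(j) = 1/(4*(j + (-5 + 2*(-2)))) = 1/(4*(j + (-5 - 4))) = 1/(4*(j - 9)) = 1/(4*(-9 + j)))
B(5*(-3)) - 47*(-15) = 1/(4*(-9 + 5*(-3))) - 47*(-15) = 1/(4*(-9 - 15)) + 705 = (¼)/(-24) + 705 = (¼)*(-1/24) + 705 = -1/96 + 705 = 67679/96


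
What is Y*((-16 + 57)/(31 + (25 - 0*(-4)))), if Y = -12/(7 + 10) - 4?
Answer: -410/119 ≈ -3.4454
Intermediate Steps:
Y = -80/17 (Y = -12/17 - 4 = -80/17 ≈ -4.7059)
Y*((-16 + 57)/(31 + (25 - 0*(-4)))) = -80*(-16 + 57)/(17*(31 + (25 - 0*(-4)))) = -3280/(17*(31 + (25 - 1*0))) = -3280/(17*(31 + (25 + 0))) = -3280/(17*(31 + 25)) = -3280/(17*56) = -80/17*41/56 = -410/119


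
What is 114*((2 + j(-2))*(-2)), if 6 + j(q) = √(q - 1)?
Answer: 912 - 228*I*√3 ≈ 912.0 - 394.91*I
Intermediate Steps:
j(q) = -6 + √(-1 + q) (j(q) = -6 + √(q - 1) = -6 + √(-1 + q))
114*((2 + j(-2))*(-2)) = 114*((2 + (-6 + √(-1 - 2)))*(-2)) = 114*((2 + (-6 + √(-3)))*(-2)) = 114*((2 + (-6 + I*√3))*(-2)) = 114*((-4 + I*√3)*(-2)) = 114*(8 - 2*I*√3) = 912 - 228*I*√3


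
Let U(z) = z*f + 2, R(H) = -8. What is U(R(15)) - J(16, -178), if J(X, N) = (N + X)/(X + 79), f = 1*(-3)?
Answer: 2632/95 ≈ 27.705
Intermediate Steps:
f = -3
J(X, N) = (N + X)/(79 + X)
U(z) = 2 - 3*z (U(z) = z*(-3) + 2 = -3*z + 2 = 2 - 3*z)
U(R(15)) - J(16, -178) = (2 - 3*(-8)) - (-178 + 16)/(79 + 16) = (2 + 24) - (-162)/95 = 26 - (-162)/95 = 26 - 1*(-162/95) = 26 + 162/95 = 2632/95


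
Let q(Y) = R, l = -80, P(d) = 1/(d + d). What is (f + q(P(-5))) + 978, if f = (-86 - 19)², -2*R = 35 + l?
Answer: 24051/2 ≈ 12026.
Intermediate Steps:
P(d) = 1/(2*d)
R = 45/2 (R = -(35 - 80)/2 = -½*(-45) = 45/2 ≈ 22.500)
f = 11025 (f = (-105)² = 11025)
q(Y) = 45/2
(f + q(P(-5))) + 978 = (11025 + 45/2) + 978 = 22095/2 + 978 = 24051/2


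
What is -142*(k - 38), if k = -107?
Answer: 20590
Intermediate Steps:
-142*(k - 38) = -142*(-107 - 38) = -142*(-145) = 20590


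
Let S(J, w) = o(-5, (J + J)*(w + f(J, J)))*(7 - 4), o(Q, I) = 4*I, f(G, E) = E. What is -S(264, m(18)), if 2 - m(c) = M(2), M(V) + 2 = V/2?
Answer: -1691712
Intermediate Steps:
M(V) = -2 + V/2
m(c) = 3 (m(c) = 2 - (-2 + (½)*2) = 2 - (-2 + 1) = 2 - 1*(-1) = 2 + 1 = 3)
S(J, w) = 24*J*(J + w) (S(J, w) = (4*((J + J)*(w + J)))*(7 - 4) = (4*((2*J)*(J + w)))*3 = (4*(2*J*(J + w)))*3 = (8*J*(J + w))*3 = 24*J*(J + w))
-S(264, m(18)) = -24*264*(264 + 3) = -24*264*267 = -1*1691712 = -1691712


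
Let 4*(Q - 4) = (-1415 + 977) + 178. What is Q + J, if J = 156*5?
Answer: 719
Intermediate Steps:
Q = -61 (Q = 4 + ((-1415 + 977) + 178)/4 = 4 + (-438 + 178)/4 = 4 + (¼)*(-260) = 4 - 65 = -61)
J = 780
Q + J = -61 + 780 = 719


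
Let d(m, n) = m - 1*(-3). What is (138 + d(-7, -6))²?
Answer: 17956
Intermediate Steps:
d(m, n) = 3 + m (d(m, n) = m + 3 = 3 + m)
(138 + d(-7, -6))² = (138 + (3 - 7))² = (138 - 4)² = 134² = 17956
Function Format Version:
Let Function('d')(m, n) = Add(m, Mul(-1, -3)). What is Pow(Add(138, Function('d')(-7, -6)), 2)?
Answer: 17956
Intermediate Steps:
Function('d')(m, n) = Add(3, m) (Function('d')(m, n) = Add(m, 3) = Add(3, m))
Pow(Add(138, Function('d')(-7, -6)), 2) = Pow(Add(138, Add(3, -7)), 2) = Pow(Add(138, -4), 2) = Pow(134, 2) = 17956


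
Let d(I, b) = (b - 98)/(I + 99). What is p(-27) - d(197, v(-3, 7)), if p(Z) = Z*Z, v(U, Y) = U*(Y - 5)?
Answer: 26986/37 ≈ 729.35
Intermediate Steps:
v(U, Y) = U*(-5 + Y)
p(Z) = Z²
d(I, b) = (-98 + b)/(99 + I)
p(-27) - d(197, v(-3, 7)) = (-27)² - (-98 - 3*(-5 + 7))/(99 + 197) = 729 - (-98 - 3*2)/296 = 729 - (-98 - 6)/296 = 729 - (-104)/296 = 729 - 1*(-13/37) = 729 + 13/37 = 26986/37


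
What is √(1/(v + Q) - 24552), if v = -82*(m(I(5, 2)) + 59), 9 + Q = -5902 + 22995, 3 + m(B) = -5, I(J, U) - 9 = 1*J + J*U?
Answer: I*√4086965288506/12902 ≈ 156.69*I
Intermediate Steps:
I(J, U) = 9 + J + J*U (I(J, U) = 9 + (1*J + J*U) = 9 + (J + J*U) = 9 + J + J*U)
m(B) = -8 (m(B) = -3 - 5 = -8)
Q = 17084 (Q = -9 + (-5902 + 22995) = -9 + 17093 = 17084)
v = -4182 (v = -82*(-8 + 59) = -82*51 = -4182)
√(1/(v + Q) - 24552) = √(1/(-4182 + 17084) - 24552) = √(1/12902 - 24552) = √(-316769903/12902) = I*√4086965288506/12902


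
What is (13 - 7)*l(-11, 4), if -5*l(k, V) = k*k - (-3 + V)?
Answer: -144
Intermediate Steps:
l(k, V) = -3/5 - k**2/5 + V/5 (l(k, V) = -(k*k - (-3 + V))/5 = -(k**2 + (3 - V))/5 = -(3 + k**2 - V)/5 = -3/5 - k**2/5 + V/5)
(13 - 7)*l(-11, 4) = (13 - 7)*(-3/5 - 1/5*(-11)**2 + (1/5)*4) = 6*(-3/5 - 1/5*121 + 4/5) = 6*(-3/5 - 121/5 + 4/5) = 6*(-24) = -144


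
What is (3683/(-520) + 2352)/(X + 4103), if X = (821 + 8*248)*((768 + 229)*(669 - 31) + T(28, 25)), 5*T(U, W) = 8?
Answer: 1219357/927799506920 ≈ 1.3142e-6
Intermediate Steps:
T(U, W) = 8/5 (T(U, W) = (⅕)*8 = 8/5)
X = 1784225718 (X = (821 + 8*248)*((768 + 229)*(669 - 31) + 8/5) = (821 + 1984)*(997*638 + 8/5) = 2805*(636086 + 8/5) = 2805*(3180438/5) = 1784225718)
(3683/(-520) + 2352)/(X + 4103) = (3683/(-520) + 2352)/(1784225718 + 4103) = (3683*(-1/520) + 2352)/1784229821 = (-3683/520 + 2352)*(1/1784229821) = (1219357/520)*(1/1784229821) = 1219357/927799506920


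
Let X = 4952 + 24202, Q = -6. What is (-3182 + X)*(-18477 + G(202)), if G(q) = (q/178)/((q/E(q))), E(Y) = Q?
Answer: -42709811232/89 ≈ -4.7989e+8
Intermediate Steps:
X = 29154
E(Y) = -6
G(q) = -3/89 (G(q) = (q/178)/((q/(-6))) = (q*(1/178))/((q*(-⅙))) = (q/178)/((-q/6)) = (q/178)*(-6/q) = -3/89)
(-3182 + X)*(-18477 + G(202)) = (-3182 + 29154)*(-18477 - 3/89) = 25972*(-1644456/89) = -42709811232/89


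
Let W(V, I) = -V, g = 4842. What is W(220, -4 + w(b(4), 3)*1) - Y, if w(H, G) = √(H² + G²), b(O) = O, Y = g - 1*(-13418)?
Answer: -18480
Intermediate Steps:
Y = 18260 (Y = 4842 - 1*(-13418) = 4842 + 13418 = 18260)
w(H, G) = √(G² + H²)
W(220, -4 + w(b(4), 3)*1) - Y = -1*220 - 1*18260 = -220 - 18260 = -18480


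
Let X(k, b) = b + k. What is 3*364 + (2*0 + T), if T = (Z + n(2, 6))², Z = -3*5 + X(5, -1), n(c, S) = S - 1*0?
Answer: 1117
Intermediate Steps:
n(c, S) = S (n(c, S) = S + 0 = S)
Z = -11 (Z = -3*5 + (-1 + 5) = -15 + 4 = -11)
T = 25 (T = (-11 + 6)² = (-5)² = 25)
3*364 + (2*0 + T) = 3*364 + (2*0 + 25) = 1092 + (0 + 25) = 1092 + 25 = 1117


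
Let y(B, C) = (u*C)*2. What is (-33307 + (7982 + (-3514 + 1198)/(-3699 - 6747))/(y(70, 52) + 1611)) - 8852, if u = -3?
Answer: -95331168833/2261559 ≈ -42153.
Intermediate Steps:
y(B, C) = -6*C (y(B, C) = -3*C*2 = -6*C)
(-33307 + (7982 + (-3514 + 1198)/(-3699 - 6747))/(y(70, 52) + 1611)) - 8852 = (-33307 + (7982 + (-3514 + 1198)/(-3699 - 6747))/(-6*52 + 1611)) - 8852 = (-33307 + (7982 - 2316/(-10446))/(-312 + 1611)) - 8852 = (-33307 + (7982 - 2316*(-1/10446))/1299) - 8852 = (-33307 + (7982 + 386/1741)*(1/1299)) - 8852 = (-33307 + (13897048/1741)*(1/1299)) - 8852 = (-33307 + 13897048/2261559) - 8852 = -75311848565/2261559 - 8852 = -95331168833/2261559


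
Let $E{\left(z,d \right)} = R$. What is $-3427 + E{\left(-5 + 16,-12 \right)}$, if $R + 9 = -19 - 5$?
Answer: $-3460$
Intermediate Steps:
$R = -33$ ($R = -9 - 24 = -33$)
$E{\left(z,d \right)} = -33$
$-3427 + E{\left(-5 + 16,-12 \right)} = -3427 - 33 = -3460$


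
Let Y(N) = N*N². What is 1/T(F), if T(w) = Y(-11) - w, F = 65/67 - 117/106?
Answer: -7102/9451813 ≈ -0.00075139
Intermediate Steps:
F = -949/7102 (F = 65*(1/67) - 117*1/106 = 65/67 - 117/106 = -949/7102 ≈ -0.13362)
Y(N) = N³
T(w) = -1331 - w (T(w) = (-11)³ - w = -1331 - w)
1/T(F) = 1/(-1331 - 1*(-949/7102)) = 1/(-1331 + 949/7102) = 1/(-9451813/7102) = -7102/9451813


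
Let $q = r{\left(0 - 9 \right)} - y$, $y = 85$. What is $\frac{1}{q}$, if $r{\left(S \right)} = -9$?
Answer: $- \frac{1}{94} \approx -0.010638$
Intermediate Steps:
$q = -94$ ($q = -9 - 85 = -94$)
$\frac{1}{q} = \frac{1}{-94} = - \frac{1}{94}$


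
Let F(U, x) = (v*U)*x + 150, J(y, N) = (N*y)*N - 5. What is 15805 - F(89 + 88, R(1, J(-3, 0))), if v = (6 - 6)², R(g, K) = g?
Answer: 15655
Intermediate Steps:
J(y, N) = -5 + y*N² (J(y, N) = y*N² - 5 = -5 + y*N²)
v = 0 (v = 0² = 0)
F(U, x) = 150 (F(U, x) = (0*U)*x + 150 = 0*x + 150 = 0 + 150 = 150)
15805 - F(89 + 88, R(1, J(-3, 0))) = 15805 - 1*150 = 15805 - 150 = 15655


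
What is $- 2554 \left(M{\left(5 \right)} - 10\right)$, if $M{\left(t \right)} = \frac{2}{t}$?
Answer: $\frac{122592}{5} \approx 24518.0$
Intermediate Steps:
$- 2554 \left(M{\left(5 \right)} - 10\right) = - 2554 \left(\frac{2}{5} - 10\right) = \left(-2554\right) \left(- \frac{48}{5}\right) = \frac{122592}{5}$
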